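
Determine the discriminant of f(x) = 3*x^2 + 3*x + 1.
Δ = -3

For a quadratic a x^2 + b x + c the discriminant is Δ = b^2 - 4ac = (3)^2 - 4*(3)*(1) = 9 - (12) = -3.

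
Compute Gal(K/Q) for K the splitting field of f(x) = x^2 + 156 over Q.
Gal(K/Q) = Z/2Z (cyclic of order 2)

x^2 + 156 is irreducible over Q since -156 is not a rational square. The splitting field Q(sqrt(-156)) has degree 2 over Q, and its unique nontrivial automorphism is sqrt(-156) ↦ -sqrt(-156). Hence Gal(Q(sqrt(-156))/Q) = Z/2Z.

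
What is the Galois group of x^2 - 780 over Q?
Gal(K/Q) = Z/2Z (cyclic of order 2)

x^2 - 780 is irreducible over Q since 780 is not a rational square. The splitting field Q(sqrt(780)) has degree 2 over Q, and its unique nontrivial automorphism is sqrt(780) ↦ -sqrt(780). Hence Gal(Q(sqrt(780))/Q) = Z/2Z.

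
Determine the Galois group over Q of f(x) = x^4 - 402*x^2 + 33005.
Gal(K/Q) = V_4 (Klein four-group, Z/2Z × Z/2Z)

f factors as (x^2 - 115)(x^2 - 287), so the splitting field is K = Q(sqrt(115), sqrt(287)). The elements 115, 287, 33005 are all non-squares in Q, so sqrt(115) and sqrt(287) generate independent quadratic extensions. Thus [K:Q] = 4 and Gal(K/Q) is generated by the two order-2 automorphisms sqrt(115) ↦ -sqrt(115) and sqrt(287) ↦ -sqrt(287), giving V_4.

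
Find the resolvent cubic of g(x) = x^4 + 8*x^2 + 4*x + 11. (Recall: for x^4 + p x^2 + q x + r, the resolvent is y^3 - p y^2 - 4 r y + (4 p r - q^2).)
h(y) = y^3 - 8*y^2 - 44*y + 336

Identify coefficients: p = 8, q = 4, r = 11.
Plug into h(y) = y^3 - p y^2 - 4 r y + (4 p r - q^2):
  h(y) = y^3 - (8) y^2 - 4*(11) y + (4*(8)*(11) - (4)^2)
       = y^3 + (-8) y^2 + (-44) y + (336).
Simplifying: h(y) = y^3 - 8*y^2 - 44*y + 336.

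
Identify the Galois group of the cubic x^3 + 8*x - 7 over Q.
Gal(K/Q) = S_3 (symmetric group of order 6)

Compute the discriminant of x^3 + (0)*x^2 + (8)*x + (-7): Δ = -3371. Since Δ is not a rational square, the Galois group is not contained in A_3; it must be the full S_3 (irreducibility of the cubic rules out anything smaller).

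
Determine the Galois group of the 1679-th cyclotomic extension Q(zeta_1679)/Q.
|Gal(Q(zeta_1679)/Q)| = phi(1679) = 1584; group ≅ (Z/1679Z)^* ≅ Z/22Z × Z/72Z

The n-th cyclotomic polynomial Φ_1679(x) is the minimal polynomial of zeta_1679 over Q and has degree phi(1679) = 1584. So Q(zeta_1679) is a degree-1584 Galois extension with Galois group (Z/1679Z)^*. By CRT, (Z/1679Z)^* ≅ (Z/23Z)^* × (Z/73Z)^*. Each prime-power unit group is (Z/23Z)^* ≅ Z/22Z; (Z/73Z)^* ≅ Z/72Z. Hence Gal(Q(zeta_1679)/Q) ≅ Z/22Z × Z/72Z.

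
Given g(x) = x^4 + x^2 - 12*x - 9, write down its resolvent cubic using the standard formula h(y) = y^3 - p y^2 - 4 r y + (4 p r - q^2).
h(y) = y^3 - y^2 + 36*y - 180

Identify coefficients: p = 1, q = -12, r = -9.
Plug into h(y) = y^3 - p y^2 - 4 r y + (4 p r - q^2):
  h(y) = y^3 - (1) y^2 - 4*(-9) y + (4*(1)*(-9) - (-12)^2)
       = y^3 + (-1) y^2 + (36) y + (-180).
Simplifying: h(y) = y^3 - y^2 + 36*y - 180.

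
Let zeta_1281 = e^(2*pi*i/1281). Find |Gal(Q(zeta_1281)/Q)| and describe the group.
|Gal(Q(zeta_1281)/Q)| = phi(1281) = 720; group ≅ (Z/1281Z)^* ≅ Z/2Z × Z/6Z × Z/60Z

The n-th cyclotomic polynomial Φ_1281(x) is the minimal polynomial of zeta_1281 over Q and has degree phi(1281) = 720. So Q(zeta_1281) is a degree-720 Galois extension with Galois group (Z/1281Z)^*. By CRT, (Z/1281Z)^* ≅ (Z/3Z)^* × (Z/7Z)^* × (Z/61Z)^*. Each prime-power unit group is (Z/3Z)^* ≅ Z/2Z; (Z/7Z)^* ≅ Z/6Z; (Z/61Z)^* ≅ Z/60Z. Hence Gal(Q(zeta_1281)/Q) ≅ Z/2Z × Z/6Z × Z/60Z.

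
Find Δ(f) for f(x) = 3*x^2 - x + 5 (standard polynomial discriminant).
Δ = -59

For a quadratic a x^2 + b x + c the discriminant is Δ = b^2 - 4ac = (-1)^2 - 4*(3)*(5) = 1 - (60) = -59.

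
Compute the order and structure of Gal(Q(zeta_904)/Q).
|Gal(Q(zeta_904)/Q)| = phi(904) = 448; group ≅ (Z/904Z)^* ≅ Z/2Z × Z/2Z × Z/112Z

The n-th cyclotomic polynomial Φ_904(x) is the minimal polynomial of zeta_904 over Q and has degree phi(904) = 448. So Q(zeta_904) is a degree-448 Galois extension with Galois group (Z/904Z)^*. By CRT, (Z/904Z)^* ≅ (Z/8Z)^* × (Z/113Z)^*. Each prime-power unit group is (Z/8Z)^* ≅ Z/2Z × Z/2Z; (Z/113Z)^* ≅ Z/112Z. Hence Gal(Q(zeta_904)/Q) ≅ Z/2Z × Z/2Z × Z/112Z.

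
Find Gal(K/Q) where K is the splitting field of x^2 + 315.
Gal(K/Q) = Z/2Z (cyclic of order 2)

x^2 + 315 is irreducible over Q since -315 is not a rational square. The splitting field Q(sqrt(-315)) has degree 2 over Q, and its unique nontrivial automorphism is sqrt(-315) ↦ -sqrt(-315). Hence Gal(Q(sqrt(-315))/Q) = Z/2Z.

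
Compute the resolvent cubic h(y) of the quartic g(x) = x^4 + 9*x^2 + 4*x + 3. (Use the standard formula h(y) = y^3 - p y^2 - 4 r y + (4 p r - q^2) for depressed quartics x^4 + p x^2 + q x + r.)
h(y) = y^3 - 9*y^2 - 12*y + 92

Identify coefficients: p = 9, q = 4, r = 3.
Plug into h(y) = y^3 - p y^2 - 4 r y + (4 p r - q^2):
  h(y) = y^3 - (9) y^2 - 4*(3) y + (4*(9)*(3) - (4)^2)
       = y^3 + (-9) y^2 + (-12) y + (92).
Simplifying: h(y) = y^3 - 9*y^2 - 12*y + 92.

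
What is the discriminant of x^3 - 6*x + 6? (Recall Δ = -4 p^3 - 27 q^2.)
Δ = -108

For a depressed cubic x^3 + p x + q the discriminant is Δ = -4 p^3 - 27 q^2 = -4*(-6)^3 - 27*(6)^2 = 864 - 972 = -108.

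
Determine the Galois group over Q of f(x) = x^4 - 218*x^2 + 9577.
Gal(K/Q) = V_4 (Klein four-group, Z/2Z × Z/2Z)

f factors as (x^2 - 61)(x^2 - 157), so the splitting field is K = Q(sqrt(61), sqrt(157)). The elements 61, 157, 9577 are all non-squares in Q, so sqrt(61) and sqrt(157) generate independent quadratic extensions. Thus [K:Q] = 4 and Gal(K/Q) is generated by the two order-2 automorphisms sqrt(61) ↦ -sqrt(61) and sqrt(157) ↦ -sqrt(157), giving V_4.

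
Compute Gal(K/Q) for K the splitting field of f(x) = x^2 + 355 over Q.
Gal(K/Q) = Z/2Z (cyclic of order 2)

x^2 + 355 is irreducible over Q since -355 is not a rational square. The splitting field Q(sqrt(-355)) has degree 2 over Q, and its unique nontrivial automorphism is sqrt(-355) ↦ -sqrt(-355). Hence Gal(Q(sqrt(-355))/Q) = Z/2Z.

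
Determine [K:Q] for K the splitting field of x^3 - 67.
[K:Q] = 6

x^3 - 67 has one real root r = 67^(1/3) and two complex roots r*zeta_3, r*zeta_3^2 where zeta_3 = e^(2*pi*i/3). The splitting field is Q(r, zeta_3). [Q(r):Q] = 3 and [Q(zeta_3):Q] = 2 with gcd = 1, so [Q(r, zeta_3):Q] = 3 * 2 = 6.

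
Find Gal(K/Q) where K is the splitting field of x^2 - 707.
Gal(K/Q) = Z/2Z (cyclic of order 2)

x^2 - 707 is irreducible over Q since 707 is not a rational square. The splitting field Q(sqrt(707)) has degree 2 over Q, and its unique nontrivial automorphism is sqrt(707) ↦ -sqrt(707). Hence Gal(Q(sqrt(707))/Q) = Z/2Z.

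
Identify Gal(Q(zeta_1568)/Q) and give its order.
|Gal(Q(zeta_1568)/Q)| = phi(1568) = 672; group ≅ (Z/1568Z)^* ≅ Z/2Z × Z/8Z × Z/42Z

The n-th cyclotomic polynomial Φ_1568(x) is the minimal polynomial of zeta_1568 over Q and has degree phi(1568) = 672. So Q(zeta_1568) is a degree-672 Galois extension with Galois group (Z/1568Z)^*. By CRT, (Z/1568Z)^* ≅ (Z/32Z)^* × (Z/49Z)^*. Each prime-power unit group is (Z/32Z)^* ≅ Z/2Z × Z/8Z; (Z/49Z)^* ≅ Z/42Z. Hence Gal(Q(zeta_1568)/Q) ≅ Z/2Z × Z/8Z × Z/42Z.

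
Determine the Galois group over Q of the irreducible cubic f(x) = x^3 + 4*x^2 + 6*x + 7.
Gal(K/Q) = S_3 (symmetric group of order 6)

Compute the discriminant of x^3 + (4)*x^2 + (6)*x + (7): Δ = -379. Since Δ is not a rational square, the Galois group is not contained in A_3; it must be the full S_3 (irreducibility of the cubic rules out anything smaller).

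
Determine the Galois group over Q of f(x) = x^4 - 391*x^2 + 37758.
Gal(K/Q) = V_4 (Klein four-group, Z/2Z × Z/2Z)

f factors as (x^2 - 174)(x^2 - 217), so the splitting field is K = Q(sqrt(174), sqrt(217)). The elements 174, 217, 37758 are all non-squares in Q, so sqrt(174) and sqrt(217) generate independent quadratic extensions. Thus [K:Q] = 4 and Gal(K/Q) is generated by the two order-2 automorphisms sqrt(174) ↦ -sqrt(174) and sqrt(217) ↦ -sqrt(217), giving V_4.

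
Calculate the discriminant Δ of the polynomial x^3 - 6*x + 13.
Δ = -3699

For a depressed cubic x^3 + p x + q the discriminant is Δ = -4 p^3 - 27 q^2 = -4*(-6)^3 - 27*(13)^2 = 864 - 4563 = -3699.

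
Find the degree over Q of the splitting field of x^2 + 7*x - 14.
[K:Q] = 2

The discriminant of x^2 + (7)*x + (-14) is b^2 - 4c = 49 - (-56) = 105. Since 105 is not a perfect square in Q, the polynomial is irreducible over Q. Its two roots generate a degree-2 extension, so [K:Q] = 2.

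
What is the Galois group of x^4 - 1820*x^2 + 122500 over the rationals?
Gal(K/Q) = Z/2Z (cyclic of order 2)

f factors as (x^2 - 70)(x^2 - 1750), so the splitting field is K = Q(sqrt(70), sqrt(1750)). The squarefree part of 70 is 70 and the squarefree part of 1750 is also 70, so sqrt(70) and sqrt(1750) are both rational multiples of sqrt(70). Hence Q(sqrt(70)) = Q(sqrt(1750)) = Q(sqrt(70)), and the splitting field collapses to a single degree-2 extension with Galois group Z/2Z.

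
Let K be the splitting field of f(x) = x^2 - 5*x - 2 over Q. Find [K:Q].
[K:Q] = 2

The discriminant of x^2 + (-5)*x + (-2) is b^2 - 4c = 25 - (-8) = 33. Since 33 is not a perfect square in Q, the polynomial is irreducible over Q. Its two roots generate a degree-2 extension, so [K:Q] = 2.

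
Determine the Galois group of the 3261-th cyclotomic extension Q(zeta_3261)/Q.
|Gal(Q(zeta_3261)/Q)| = phi(3261) = 2172; group ≅ (Z/3261Z)^* ≅ Z/2Z × Z/1086Z

The n-th cyclotomic polynomial Φ_3261(x) is the minimal polynomial of zeta_3261 over Q and has degree phi(3261) = 2172. So Q(zeta_3261) is a degree-2172 Galois extension with Galois group (Z/3261Z)^*. By CRT, (Z/3261Z)^* ≅ (Z/3Z)^* × (Z/1087Z)^*. Each prime-power unit group is (Z/3Z)^* ≅ Z/2Z; (Z/1087Z)^* ≅ Z/1086Z. Hence Gal(Q(zeta_3261)/Q) ≅ Z/2Z × Z/1086Z.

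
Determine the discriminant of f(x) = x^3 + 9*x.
Δ = -2916

For a depressed cubic x^3 + p x + q the discriminant is Δ = -4 p^3 - 27 q^2 = -4*(9)^3 - 27*(0)^2 = -2916 - 0 = -2916.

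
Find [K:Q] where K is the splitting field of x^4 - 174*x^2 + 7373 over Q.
[K:Q] = 4

f factors as (x^2 - 101)(x^2 - 73); the splitting field is K = Q(sqrt(101), sqrt(73)). Since 101, 73, and 7373 are all non-squares in Q, the three subfields Q(sqrt(101)), Q(sqrt(73)), Q(sqrt(7373)) are distinct degree-2 extensions, so [K:Q] = 4 (Klein four Galois group).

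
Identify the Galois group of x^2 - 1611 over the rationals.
Gal(K/Q) = Z/2Z (cyclic of order 2)

x^2 - 1611 is irreducible over Q since 1611 is not a rational square. The splitting field Q(sqrt(1611)) has degree 2 over Q, and its unique nontrivial automorphism is sqrt(1611) ↦ -sqrt(1611). Hence Gal(Q(sqrt(1611))/Q) = Z/2Z.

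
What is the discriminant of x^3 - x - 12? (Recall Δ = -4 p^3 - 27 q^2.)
Δ = -3884

For a depressed cubic x^3 + p x + q the discriminant is Δ = -4 p^3 - 27 q^2 = -4*(-1)^3 - 27*(-12)^2 = 4 - 3888 = -3884.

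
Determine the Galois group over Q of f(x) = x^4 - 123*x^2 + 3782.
Gal(K/Q) = V_4 (Klein four-group, Z/2Z × Z/2Z)

f factors as (x^2 - 61)(x^2 - 62), so the splitting field is K = Q(sqrt(61), sqrt(62)). The elements 61, 62, 3782 are all non-squares in Q, so sqrt(61) and sqrt(62) generate independent quadratic extensions. Thus [K:Q] = 4 and Gal(K/Q) is generated by the two order-2 automorphisms sqrt(61) ↦ -sqrt(61) and sqrt(62) ↦ -sqrt(62), giving V_4.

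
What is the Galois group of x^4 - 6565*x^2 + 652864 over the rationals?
Gal(K/Q) = Z/2Z (cyclic of order 2)

f factors as (x^2 - 6464)(x^2 - 101), so the splitting field is K = Q(sqrt(6464), sqrt(101)). The squarefree part of 6464 is 101 and the squarefree part of 101 is also 101, so sqrt(6464) and sqrt(101) are both rational multiples of sqrt(101). Hence Q(sqrt(6464)) = Q(sqrt(101)) = Q(sqrt(101)), and the splitting field collapses to a single degree-2 extension with Galois group Z/2Z.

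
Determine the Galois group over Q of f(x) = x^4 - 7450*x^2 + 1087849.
Gal(K/Q) = Z/2Z (cyclic of order 2)

f factors as (x^2 - 149)(x^2 - 7301), so the splitting field is K = Q(sqrt(149), sqrt(7301)). The squarefree part of 149 is 149 and the squarefree part of 7301 is also 149, so sqrt(149) and sqrt(7301) are both rational multiples of sqrt(149). Hence Q(sqrt(149)) = Q(sqrt(7301)) = Q(sqrt(149)), and the splitting field collapses to a single degree-2 extension with Galois group Z/2Z.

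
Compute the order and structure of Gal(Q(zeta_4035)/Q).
|Gal(Q(zeta_4035)/Q)| = phi(4035) = 2144; group ≅ (Z/4035Z)^* ≅ Z/2Z × Z/4Z × Z/268Z

The n-th cyclotomic polynomial Φ_4035(x) is the minimal polynomial of zeta_4035 over Q and has degree phi(4035) = 2144. So Q(zeta_4035) is a degree-2144 Galois extension with Galois group (Z/4035Z)^*. By CRT, (Z/4035Z)^* ≅ (Z/3Z)^* × (Z/5Z)^* × (Z/269Z)^*. Each prime-power unit group is (Z/3Z)^* ≅ Z/2Z; (Z/5Z)^* ≅ Z/4Z; (Z/269Z)^* ≅ Z/268Z. Hence Gal(Q(zeta_4035)/Q) ≅ Z/2Z × Z/4Z × Z/268Z.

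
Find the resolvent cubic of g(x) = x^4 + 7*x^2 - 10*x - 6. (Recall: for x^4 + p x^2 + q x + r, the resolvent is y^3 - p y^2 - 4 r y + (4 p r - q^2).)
h(y) = y^3 - 7*y^2 + 24*y - 268

Identify coefficients: p = 7, q = -10, r = -6.
Plug into h(y) = y^3 - p y^2 - 4 r y + (4 p r - q^2):
  h(y) = y^3 - (7) y^2 - 4*(-6) y + (4*(7)*(-6) - (-10)^2)
       = y^3 + (-7) y^2 + (24) y + (-268).
Simplifying: h(y) = y^3 - 7*y^2 + 24*y - 268.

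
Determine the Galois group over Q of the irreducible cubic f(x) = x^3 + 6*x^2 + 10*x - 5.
Gal(K/Q) = S_3 (symmetric group of order 6)

Compute the discriminant of x^3 + (6)*x^2 + (10)*x + (-5): Δ = -2155. Since Δ is not a rational square, the Galois group is not contained in A_3; it must be the full S_3 (irreducibility of the cubic rules out anything smaller).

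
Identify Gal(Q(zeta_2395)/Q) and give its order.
|Gal(Q(zeta_2395)/Q)| = phi(2395) = 1912; group ≅ (Z/2395Z)^* ≅ Z/4Z × Z/478Z

The n-th cyclotomic polynomial Φ_2395(x) is the minimal polynomial of zeta_2395 over Q and has degree phi(2395) = 1912. So Q(zeta_2395) is a degree-1912 Galois extension with Galois group (Z/2395Z)^*. By CRT, (Z/2395Z)^* ≅ (Z/5Z)^* × (Z/479Z)^*. Each prime-power unit group is (Z/5Z)^* ≅ Z/4Z; (Z/479Z)^* ≅ Z/478Z. Hence Gal(Q(zeta_2395)/Q) ≅ Z/4Z × Z/478Z.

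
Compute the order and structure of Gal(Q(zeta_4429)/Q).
|Gal(Q(zeta_4429)/Q)| = phi(4429) = 4284; group ≅ (Z/4429Z)^* ≅ Z/42Z × Z/102Z

The n-th cyclotomic polynomial Φ_4429(x) is the minimal polynomial of zeta_4429 over Q and has degree phi(4429) = 4284. So Q(zeta_4429) is a degree-4284 Galois extension with Galois group (Z/4429Z)^*. By CRT, (Z/4429Z)^* ≅ (Z/43Z)^* × (Z/103Z)^*. Each prime-power unit group is (Z/43Z)^* ≅ Z/42Z; (Z/103Z)^* ≅ Z/102Z. Hence Gal(Q(zeta_4429)/Q) ≅ Z/42Z × Z/102Z.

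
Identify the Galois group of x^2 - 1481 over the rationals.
Gal(K/Q) = Z/2Z (cyclic of order 2)

x^2 - 1481 is irreducible over Q since 1481 is not a rational square. The splitting field Q(sqrt(1481)) has degree 2 over Q, and its unique nontrivial automorphism is sqrt(1481) ↦ -sqrt(1481). Hence Gal(Q(sqrt(1481))/Q) = Z/2Z.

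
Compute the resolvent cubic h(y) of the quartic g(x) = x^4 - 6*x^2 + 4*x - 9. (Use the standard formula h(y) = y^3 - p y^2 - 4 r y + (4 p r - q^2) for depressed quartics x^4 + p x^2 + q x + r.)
h(y) = y^3 + 6*y^2 + 36*y + 200

Identify coefficients: p = -6, q = 4, r = -9.
Plug into h(y) = y^3 - p y^2 - 4 r y + (4 p r - q^2):
  h(y) = y^3 - (-6) y^2 - 4*(-9) y + (4*(-6)*(-9) - (4)^2)
       = y^3 + (6) y^2 + (36) y + (200).
Simplifying: h(y) = y^3 + 6*y^2 + 36*y + 200.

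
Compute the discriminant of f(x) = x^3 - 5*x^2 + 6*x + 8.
Δ = -2012

For x^3 + a x^2 + b x + c the discriminant is Δ = 18 a b c - 4 a^3 c + a^2 b^2 - 4 b^3 - 27 c^2.
Plug a = -5, b = 6, c = 8:
  18*(-5)*(6)*(8) - 4*(-5)^3*(8) + (-5)^2*(6)^2 - 4*(6)^3 - 27*(8)^2
  = -4320 + (4000) + 900 + (-864) + (-1728)
  = -2012.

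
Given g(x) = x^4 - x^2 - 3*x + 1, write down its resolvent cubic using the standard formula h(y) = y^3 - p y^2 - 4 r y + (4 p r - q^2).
h(y) = y^3 + y^2 - 4*y - 13

Identify coefficients: p = -1, q = -3, r = 1.
Plug into h(y) = y^3 - p y^2 - 4 r y + (4 p r - q^2):
  h(y) = y^3 - (-1) y^2 - 4*(1) y + (4*(-1)*(1) - (-3)^2)
       = y^3 + (1) y^2 + (-4) y + (-13).
Simplifying: h(y) = y^3 + y^2 - 4*y - 13.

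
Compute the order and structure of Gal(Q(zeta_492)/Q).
|Gal(Q(zeta_492)/Q)| = phi(492) = 160; group ≅ (Z/492Z)^* ≅ Z/2Z × Z/2Z × Z/40Z

The n-th cyclotomic polynomial Φ_492(x) is the minimal polynomial of zeta_492 over Q and has degree phi(492) = 160. So Q(zeta_492) is a degree-160 Galois extension with Galois group (Z/492Z)^*. By CRT, (Z/492Z)^* ≅ (Z/4Z)^* × (Z/3Z)^* × (Z/41Z)^*. Each prime-power unit group is (Z/4Z)^* ≅ Z/2Z; (Z/3Z)^* ≅ Z/2Z; (Z/41Z)^* ≅ Z/40Z. Hence Gal(Q(zeta_492)/Q) ≅ Z/2Z × Z/2Z × Z/40Z.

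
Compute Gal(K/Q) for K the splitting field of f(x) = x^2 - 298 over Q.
Gal(K/Q) = Z/2Z (cyclic of order 2)

x^2 - 298 is irreducible over Q since 298 is not a rational square. The splitting field Q(sqrt(298)) has degree 2 over Q, and its unique nontrivial automorphism is sqrt(298) ↦ -sqrt(298). Hence Gal(Q(sqrt(298))/Q) = Z/2Z.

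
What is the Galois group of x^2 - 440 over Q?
Gal(K/Q) = Z/2Z (cyclic of order 2)

x^2 - 440 is irreducible over Q since 440 is not a rational square. The splitting field Q(sqrt(440)) has degree 2 over Q, and its unique nontrivial automorphism is sqrt(440) ↦ -sqrt(440). Hence Gal(Q(sqrt(440))/Q) = Z/2Z.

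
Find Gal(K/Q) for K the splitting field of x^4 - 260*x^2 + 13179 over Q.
Gal(K/Q) = V_4 (Klein four-group, Z/2Z × Z/2Z)

f factors as (x^2 - 191)(x^2 - 69), so the splitting field is K = Q(sqrt(191), sqrt(69)). The elements 191, 69, 13179 are all non-squares in Q, so sqrt(191) and sqrt(69) generate independent quadratic extensions. Thus [K:Q] = 4 and Gal(K/Q) is generated by the two order-2 automorphisms sqrt(191) ↦ -sqrt(191) and sqrt(69) ↦ -sqrt(69), giving V_4.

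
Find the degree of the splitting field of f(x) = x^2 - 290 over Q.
[K:Q] = 2

The polynomial x^2 - 290 is irreducible over Q since 290 is not a perfect square. Its splitting field is Q(sqrt(290)), which has degree 2 over Q.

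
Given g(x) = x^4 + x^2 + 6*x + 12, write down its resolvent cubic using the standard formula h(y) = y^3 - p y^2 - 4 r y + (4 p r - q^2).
h(y) = y^3 - y^2 - 48*y + 12

Identify coefficients: p = 1, q = 6, r = 12.
Plug into h(y) = y^3 - p y^2 - 4 r y + (4 p r - q^2):
  h(y) = y^3 - (1) y^2 - 4*(12) y + (4*(1)*(12) - (6)^2)
       = y^3 + (-1) y^2 + (-48) y + (12).
Simplifying: h(y) = y^3 - y^2 - 48*y + 12.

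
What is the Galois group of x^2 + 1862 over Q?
Gal(K/Q) = Z/2Z (cyclic of order 2)

x^2 + 1862 is irreducible over Q since -1862 is not a rational square. The splitting field Q(sqrt(-1862)) has degree 2 over Q, and its unique nontrivial automorphism is sqrt(-1862) ↦ -sqrt(-1862). Hence Gal(Q(sqrt(-1862))/Q) = Z/2Z.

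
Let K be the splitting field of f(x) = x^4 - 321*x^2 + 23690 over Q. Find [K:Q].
[K:Q] = 4

f factors as (x^2 - 206)(x^2 - 115); the splitting field is K = Q(sqrt(206), sqrt(115)). Since 206, 115, and 23690 are all non-squares in Q, the three subfields Q(sqrt(206)), Q(sqrt(115)), Q(sqrt(23690)) are distinct degree-2 extensions, so [K:Q] = 4 (Klein four Galois group).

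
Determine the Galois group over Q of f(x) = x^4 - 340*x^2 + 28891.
Gal(K/Q) = V_4 (Klein four-group, Z/2Z × Z/2Z)

f factors as (x^2 - 173)(x^2 - 167), so the splitting field is K = Q(sqrt(173), sqrt(167)). The elements 173, 167, 28891 are all non-squares in Q, so sqrt(173) and sqrt(167) generate independent quadratic extensions. Thus [K:Q] = 4 and Gal(K/Q) is generated by the two order-2 automorphisms sqrt(173) ↦ -sqrt(173) and sqrt(167) ↦ -sqrt(167), giving V_4.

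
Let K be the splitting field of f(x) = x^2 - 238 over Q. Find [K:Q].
[K:Q] = 2

The polynomial x^2 - 238 is irreducible over Q since 238 is not a perfect square. Its splitting field is Q(sqrt(238)), which has degree 2 over Q.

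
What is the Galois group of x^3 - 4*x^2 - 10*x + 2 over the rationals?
Gal(K/Q) = S_3 (symmetric group of order 6)

Compute the discriminant of x^3 + (-4)*x^2 + (-10)*x + (2): Δ = 7444. Since Δ is not a rational square, the Galois group is not contained in A_3; it must be the full S_3 (irreducibility of the cubic rules out anything smaller).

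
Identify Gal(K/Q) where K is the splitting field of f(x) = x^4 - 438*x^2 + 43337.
Gal(K/Q) = V_4 (Klein four-group, Z/2Z × Z/2Z)

f factors as (x^2 - 151)(x^2 - 287), so the splitting field is K = Q(sqrt(151), sqrt(287)). The elements 151, 287, 43337 are all non-squares in Q, so sqrt(151) and sqrt(287) generate independent quadratic extensions. Thus [K:Q] = 4 and Gal(K/Q) is generated by the two order-2 automorphisms sqrt(151) ↦ -sqrt(151) and sqrt(287) ↦ -sqrt(287), giving V_4.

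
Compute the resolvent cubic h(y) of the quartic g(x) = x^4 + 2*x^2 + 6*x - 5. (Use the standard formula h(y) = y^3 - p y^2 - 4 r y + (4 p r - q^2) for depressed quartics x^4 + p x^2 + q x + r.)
h(y) = y^3 - 2*y^2 + 20*y - 76

Identify coefficients: p = 2, q = 6, r = -5.
Plug into h(y) = y^3 - p y^2 - 4 r y + (4 p r - q^2):
  h(y) = y^3 - (2) y^2 - 4*(-5) y + (4*(2)*(-5) - (6)^2)
       = y^3 + (-2) y^2 + (20) y + (-76).
Simplifying: h(y) = y^3 - 2*y^2 + 20*y - 76.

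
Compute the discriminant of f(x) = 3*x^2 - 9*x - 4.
Δ = 129

For a quadratic a x^2 + b x + c the discriminant is Δ = b^2 - 4ac = (-9)^2 - 4*(3)*(-4) = 81 - (-48) = 129.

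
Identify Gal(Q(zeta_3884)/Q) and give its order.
|Gal(Q(zeta_3884)/Q)| = phi(3884) = 1940; group ≅ (Z/3884Z)^* ≅ Z/2Z × Z/970Z

The n-th cyclotomic polynomial Φ_3884(x) is the minimal polynomial of zeta_3884 over Q and has degree phi(3884) = 1940. So Q(zeta_3884) is a degree-1940 Galois extension with Galois group (Z/3884Z)^*. By CRT, (Z/3884Z)^* ≅ (Z/4Z)^* × (Z/971Z)^*. Each prime-power unit group is (Z/4Z)^* ≅ Z/2Z; (Z/971Z)^* ≅ Z/970Z. Hence Gal(Q(zeta_3884)/Q) ≅ Z/2Z × Z/970Z.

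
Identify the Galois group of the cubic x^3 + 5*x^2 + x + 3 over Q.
Gal(K/Q) = S_3 (symmetric group of order 6)

Compute the discriminant of x^3 + (5)*x^2 + (1)*x + (3): Δ = -1452. Since Δ is not a rational square, the Galois group is not contained in A_3; it must be the full S_3 (irreducibility of the cubic rules out anything smaller).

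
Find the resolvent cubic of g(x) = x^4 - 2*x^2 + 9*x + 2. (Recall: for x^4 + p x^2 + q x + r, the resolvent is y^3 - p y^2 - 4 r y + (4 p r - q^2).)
h(y) = y^3 + 2*y^2 - 8*y - 97

Identify coefficients: p = -2, q = 9, r = 2.
Plug into h(y) = y^3 - p y^2 - 4 r y + (4 p r - q^2):
  h(y) = y^3 - (-2) y^2 - 4*(2) y + (4*(-2)*(2) - (9)^2)
       = y^3 + (2) y^2 + (-8) y + (-97).
Simplifying: h(y) = y^3 + 2*y^2 - 8*y - 97.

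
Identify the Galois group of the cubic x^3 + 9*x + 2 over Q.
Gal(K/Q) = S_3 (symmetric group of order 6)

Compute the discriminant of x^3 + (0)*x^2 + (9)*x + (2): Δ = -3024. Since Δ is not a rational square, the Galois group is not contained in A_3; it must be the full S_3 (irreducibility of the cubic rules out anything smaller).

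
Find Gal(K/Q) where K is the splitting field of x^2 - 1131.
Gal(K/Q) = Z/2Z (cyclic of order 2)

x^2 - 1131 is irreducible over Q since 1131 is not a rational square. The splitting field Q(sqrt(1131)) has degree 2 over Q, and its unique nontrivial automorphism is sqrt(1131) ↦ -sqrt(1131). Hence Gal(Q(sqrt(1131))/Q) = Z/2Z.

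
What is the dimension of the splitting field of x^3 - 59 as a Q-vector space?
[K:Q] = 6

x^3 - 59 has one real root r = 59^(1/3) and two complex roots r*zeta_3, r*zeta_3^2 where zeta_3 = e^(2*pi*i/3). The splitting field is Q(r, zeta_3). [Q(r):Q] = 3 and [Q(zeta_3):Q] = 2 with gcd = 1, so [Q(r, zeta_3):Q] = 3 * 2 = 6.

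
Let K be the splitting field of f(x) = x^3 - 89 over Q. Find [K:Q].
[K:Q] = 6

x^3 - 89 has one real root r = 89^(1/3) and two complex roots r*zeta_3, r*zeta_3^2 where zeta_3 = e^(2*pi*i/3). The splitting field is Q(r, zeta_3). [Q(r):Q] = 3 and [Q(zeta_3):Q] = 2 with gcd = 1, so [Q(r, zeta_3):Q] = 3 * 2 = 6.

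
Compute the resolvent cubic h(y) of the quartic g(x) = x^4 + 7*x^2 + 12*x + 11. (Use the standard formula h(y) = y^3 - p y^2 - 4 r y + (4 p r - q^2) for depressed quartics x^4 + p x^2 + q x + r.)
h(y) = y^3 - 7*y^2 - 44*y + 164

Identify coefficients: p = 7, q = 12, r = 11.
Plug into h(y) = y^3 - p y^2 - 4 r y + (4 p r - q^2):
  h(y) = y^3 - (7) y^2 - 4*(11) y + (4*(7)*(11) - (12)^2)
       = y^3 + (-7) y^2 + (-44) y + (164).
Simplifying: h(y) = y^3 - 7*y^2 - 44*y + 164.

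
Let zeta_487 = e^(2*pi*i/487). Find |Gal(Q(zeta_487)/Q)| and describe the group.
|Gal(Q(zeta_487)/Q)| = phi(487) = 486; group ≅ (Z/487Z)^* ≅ Z/486Z

The n-th cyclotomic polynomial Φ_487(x) is the minimal polynomial of zeta_487 over Q and has degree phi(487) = 486. So Q(zeta_487) is a degree-486 Galois extension with Galois group (Z/487Z)^*. (Z/487Z)^* is cyclic since 487 is an odd prime power (or 4). Hence Gal(Q(zeta_487)/Q) ≅ Z/486Z.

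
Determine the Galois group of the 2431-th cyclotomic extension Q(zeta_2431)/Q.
|Gal(Q(zeta_2431)/Q)| = phi(2431) = 1920; group ≅ (Z/2431Z)^* ≅ Z/10Z × Z/12Z × Z/16Z

The n-th cyclotomic polynomial Φ_2431(x) is the minimal polynomial of zeta_2431 over Q and has degree phi(2431) = 1920. So Q(zeta_2431) is a degree-1920 Galois extension with Galois group (Z/2431Z)^*. By CRT, (Z/2431Z)^* ≅ (Z/11Z)^* × (Z/13Z)^* × (Z/17Z)^*. Each prime-power unit group is (Z/11Z)^* ≅ Z/10Z; (Z/13Z)^* ≅ Z/12Z; (Z/17Z)^* ≅ Z/16Z. Hence Gal(Q(zeta_2431)/Q) ≅ Z/10Z × Z/12Z × Z/16Z.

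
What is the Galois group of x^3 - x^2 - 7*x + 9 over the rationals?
Gal(K/Q) = S_3 (symmetric group of order 6)

Compute the discriminant of x^3 + (-1)*x^2 + (-7)*x + (9): Δ = 404. Since Δ is not a rational square, the Galois group is not contained in A_3; it must be the full S_3 (irreducibility of the cubic rules out anything smaller).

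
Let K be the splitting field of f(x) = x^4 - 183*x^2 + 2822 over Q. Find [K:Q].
[K:Q] = 4

f factors as (x^2 - 166)(x^2 - 17); the splitting field is K = Q(sqrt(166), sqrt(17)). Since 166, 17, and 2822 are all non-squares in Q, the three subfields Q(sqrt(166)), Q(sqrt(17)), Q(sqrt(2822)) are distinct degree-2 extensions, so [K:Q] = 4 (Klein four Galois group).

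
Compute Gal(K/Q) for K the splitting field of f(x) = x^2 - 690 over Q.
Gal(K/Q) = Z/2Z (cyclic of order 2)

x^2 - 690 is irreducible over Q since 690 is not a rational square. The splitting field Q(sqrt(690)) has degree 2 over Q, and its unique nontrivial automorphism is sqrt(690) ↦ -sqrt(690). Hence Gal(Q(sqrt(690))/Q) = Z/2Z.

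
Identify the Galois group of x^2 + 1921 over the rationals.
Gal(K/Q) = Z/2Z (cyclic of order 2)

x^2 + 1921 is irreducible over Q since -1921 is not a rational square. The splitting field Q(sqrt(-1921)) has degree 2 over Q, and its unique nontrivial automorphism is sqrt(-1921) ↦ -sqrt(-1921). Hence Gal(Q(sqrt(-1921))/Q) = Z/2Z.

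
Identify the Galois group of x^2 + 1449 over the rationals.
Gal(K/Q) = Z/2Z (cyclic of order 2)

x^2 + 1449 is irreducible over Q since -1449 is not a rational square. The splitting field Q(sqrt(-1449)) has degree 2 over Q, and its unique nontrivial automorphism is sqrt(-1449) ↦ -sqrt(-1449). Hence Gal(Q(sqrt(-1449))/Q) = Z/2Z.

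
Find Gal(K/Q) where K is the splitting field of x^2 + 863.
Gal(K/Q) = Z/2Z (cyclic of order 2)

x^2 + 863 is irreducible over Q since -863 is not a rational square. The splitting field Q(sqrt(-863)) has degree 2 over Q, and its unique nontrivial automorphism is sqrt(-863) ↦ -sqrt(-863). Hence Gal(Q(sqrt(-863))/Q) = Z/2Z.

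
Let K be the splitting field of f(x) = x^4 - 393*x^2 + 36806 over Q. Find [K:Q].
[K:Q] = 4

f factors as (x^2 - 239)(x^2 - 154); the splitting field is K = Q(sqrt(239), sqrt(154)). Since 239, 154, and 36806 are all non-squares in Q, the three subfields Q(sqrt(239)), Q(sqrt(154)), Q(sqrt(36806)) are distinct degree-2 extensions, so [K:Q] = 4 (Klein four Galois group).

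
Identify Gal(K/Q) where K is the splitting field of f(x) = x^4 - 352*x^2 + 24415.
Gal(K/Q) = V_4 (Klein four-group, Z/2Z × Z/2Z)

f factors as (x^2 - 95)(x^2 - 257), so the splitting field is K = Q(sqrt(95), sqrt(257)). The elements 95, 257, 24415 are all non-squares in Q, so sqrt(95) and sqrt(257) generate independent quadratic extensions. Thus [K:Q] = 4 and Gal(K/Q) is generated by the two order-2 automorphisms sqrt(95) ↦ -sqrt(95) and sqrt(257) ↦ -sqrt(257), giving V_4.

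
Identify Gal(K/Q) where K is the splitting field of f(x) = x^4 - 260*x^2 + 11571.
Gal(K/Q) = V_4 (Klein four-group, Z/2Z × Z/2Z)

f factors as (x^2 - 203)(x^2 - 57), so the splitting field is K = Q(sqrt(203), sqrt(57)). The elements 203, 57, 11571 are all non-squares in Q, so sqrt(203) and sqrt(57) generate independent quadratic extensions. Thus [K:Q] = 4 and Gal(K/Q) is generated by the two order-2 automorphisms sqrt(203) ↦ -sqrt(203) and sqrt(57) ↦ -sqrt(57), giving V_4.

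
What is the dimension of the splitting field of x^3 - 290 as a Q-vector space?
[K:Q] = 6

x^3 - 290 has one real root r = 290^(1/3) and two complex roots r*zeta_3, r*zeta_3^2 where zeta_3 = e^(2*pi*i/3). The splitting field is Q(r, zeta_3). [Q(r):Q] = 3 and [Q(zeta_3):Q] = 2 with gcd = 1, so [Q(r, zeta_3):Q] = 3 * 2 = 6.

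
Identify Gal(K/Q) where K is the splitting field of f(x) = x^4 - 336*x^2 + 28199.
Gal(K/Q) = V_4 (Klein four-group, Z/2Z × Z/2Z)

f factors as (x^2 - 163)(x^2 - 173), so the splitting field is K = Q(sqrt(163), sqrt(173)). The elements 163, 173, 28199 are all non-squares in Q, so sqrt(163) and sqrt(173) generate independent quadratic extensions. Thus [K:Q] = 4 and Gal(K/Q) is generated by the two order-2 automorphisms sqrt(163) ↦ -sqrt(163) and sqrt(173) ↦ -sqrt(173), giving V_4.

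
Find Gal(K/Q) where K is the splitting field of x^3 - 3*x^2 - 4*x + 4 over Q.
Gal(K/Q) = S_3 (symmetric group of order 6)

Compute the discriminant of x^3 + (-3)*x^2 + (-4)*x + (4): Δ = 1264. Since Δ is not a rational square, the Galois group is not contained in A_3; it must be the full S_3 (irreducibility of the cubic rules out anything smaller).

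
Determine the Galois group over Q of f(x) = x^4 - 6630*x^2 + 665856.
Gal(K/Q) = Z/2Z (cyclic of order 2)

f factors as (x^2 - 6528)(x^2 - 102), so the splitting field is K = Q(sqrt(6528), sqrt(102)). The squarefree part of 6528 is 102 and the squarefree part of 102 is also 102, so sqrt(6528) and sqrt(102) are both rational multiples of sqrt(102). Hence Q(sqrt(6528)) = Q(sqrt(102)) = Q(sqrt(102)), and the splitting field collapses to a single degree-2 extension with Galois group Z/2Z.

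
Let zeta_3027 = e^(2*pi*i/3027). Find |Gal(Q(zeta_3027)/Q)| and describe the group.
|Gal(Q(zeta_3027)/Q)| = phi(3027) = 2016; group ≅ (Z/3027Z)^* ≅ Z/2Z × Z/1008Z

The n-th cyclotomic polynomial Φ_3027(x) is the minimal polynomial of zeta_3027 over Q and has degree phi(3027) = 2016. So Q(zeta_3027) is a degree-2016 Galois extension with Galois group (Z/3027Z)^*. By CRT, (Z/3027Z)^* ≅ (Z/3Z)^* × (Z/1009Z)^*. Each prime-power unit group is (Z/3Z)^* ≅ Z/2Z; (Z/1009Z)^* ≅ Z/1008Z. Hence Gal(Q(zeta_3027)/Q) ≅ Z/2Z × Z/1008Z.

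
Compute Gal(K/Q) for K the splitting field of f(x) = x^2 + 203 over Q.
Gal(K/Q) = Z/2Z (cyclic of order 2)

x^2 + 203 is irreducible over Q since -203 is not a rational square. The splitting field Q(sqrt(-203)) has degree 2 over Q, and its unique nontrivial automorphism is sqrt(-203) ↦ -sqrt(-203). Hence Gal(Q(sqrt(-203))/Q) = Z/2Z.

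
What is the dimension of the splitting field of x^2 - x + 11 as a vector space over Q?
[K:Q] = 2

The discriminant of x^2 + (-1)*x + (11) is b^2 - 4c = 1 - (44) = -43. Since -43 is not a perfect square in Q, the polynomial is irreducible over Q. Its two roots generate a degree-2 extension, so [K:Q] = 2.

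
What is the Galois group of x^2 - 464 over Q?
Gal(K/Q) = Z/2Z (cyclic of order 2)

x^2 - 464 is irreducible over Q since 464 is not a rational square. The splitting field Q(sqrt(464)) has degree 2 over Q, and its unique nontrivial automorphism is sqrt(464) ↦ -sqrt(464). Hence Gal(Q(sqrt(464))/Q) = Z/2Z.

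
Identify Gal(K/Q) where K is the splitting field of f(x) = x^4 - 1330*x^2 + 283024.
Gal(K/Q) = Z/2Z (cyclic of order 2)

f factors as (x^2 - 1064)(x^2 - 266), so the splitting field is K = Q(sqrt(1064), sqrt(266)). The squarefree part of 1064 is 266 and the squarefree part of 266 is also 266, so sqrt(1064) and sqrt(266) are both rational multiples of sqrt(266). Hence Q(sqrt(1064)) = Q(sqrt(266)) = Q(sqrt(266)), and the splitting field collapses to a single degree-2 extension with Galois group Z/2Z.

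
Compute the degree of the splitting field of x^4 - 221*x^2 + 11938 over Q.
[K:Q] = 4

f factors as (x^2 - 94)(x^2 - 127); the splitting field is K = Q(sqrt(94), sqrt(127)). Since 94, 127, and 11938 are all non-squares in Q, the three subfields Q(sqrt(94)), Q(sqrt(127)), Q(sqrt(11938)) are distinct degree-2 extensions, so [K:Q] = 4 (Klein four Galois group).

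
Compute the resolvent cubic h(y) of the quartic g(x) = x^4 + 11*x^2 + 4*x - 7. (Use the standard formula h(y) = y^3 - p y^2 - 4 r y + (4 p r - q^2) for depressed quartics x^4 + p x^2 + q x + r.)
h(y) = y^3 - 11*y^2 + 28*y - 324

Identify coefficients: p = 11, q = 4, r = -7.
Plug into h(y) = y^3 - p y^2 - 4 r y + (4 p r - q^2):
  h(y) = y^3 - (11) y^2 - 4*(-7) y + (4*(11)*(-7) - (4)^2)
       = y^3 + (-11) y^2 + (28) y + (-324).
Simplifying: h(y) = y^3 - 11*y^2 + 28*y - 324.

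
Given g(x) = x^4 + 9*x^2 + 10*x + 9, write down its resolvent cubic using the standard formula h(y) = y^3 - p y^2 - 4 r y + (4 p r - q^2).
h(y) = y^3 - 9*y^2 - 36*y + 224

Identify coefficients: p = 9, q = 10, r = 9.
Plug into h(y) = y^3 - p y^2 - 4 r y + (4 p r - q^2):
  h(y) = y^3 - (9) y^2 - 4*(9) y + (4*(9)*(9) - (10)^2)
       = y^3 + (-9) y^2 + (-36) y + (224).
Simplifying: h(y) = y^3 - 9*y^2 - 36*y + 224.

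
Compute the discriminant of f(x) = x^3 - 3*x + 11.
Δ = -3159

For a depressed cubic x^3 + p x + q the discriminant is Δ = -4 p^3 - 27 q^2 = -4*(-3)^3 - 27*(11)^2 = 108 - 3267 = -3159.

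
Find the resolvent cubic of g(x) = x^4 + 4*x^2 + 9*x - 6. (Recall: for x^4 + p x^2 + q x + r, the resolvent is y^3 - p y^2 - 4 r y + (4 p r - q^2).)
h(y) = y^3 - 4*y^2 + 24*y - 177

Identify coefficients: p = 4, q = 9, r = -6.
Plug into h(y) = y^3 - p y^2 - 4 r y + (4 p r - q^2):
  h(y) = y^3 - (4) y^2 - 4*(-6) y + (4*(4)*(-6) - (9)^2)
       = y^3 + (-4) y^2 + (24) y + (-177).
Simplifying: h(y) = y^3 - 4*y^2 + 24*y - 177.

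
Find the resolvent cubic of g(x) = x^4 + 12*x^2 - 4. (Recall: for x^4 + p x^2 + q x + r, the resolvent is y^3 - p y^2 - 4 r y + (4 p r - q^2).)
h(y) = y^3 - 12*y^2 + 16*y - 192

Identify coefficients: p = 12, q = 0, r = -4.
Plug into h(y) = y^3 - p y^2 - 4 r y + (4 p r - q^2):
  h(y) = y^3 - (12) y^2 - 4*(-4) y + (4*(12)*(-4) - (0)^2)
       = y^3 + (-12) y^2 + (16) y + (-192).
Simplifying: h(y) = y^3 - 12*y^2 + 16*y - 192.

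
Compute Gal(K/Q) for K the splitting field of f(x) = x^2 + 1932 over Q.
Gal(K/Q) = Z/2Z (cyclic of order 2)

x^2 + 1932 is irreducible over Q since -1932 is not a rational square. The splitting field Q(sqrt(-1932)) has degree 2 over Q, and its unique nontrivial automorphism is sqrt(-1932) ↦ -sqrt(-1932). Hence Gal(Q(sqrt(-1932))/Q) = Z/2Z.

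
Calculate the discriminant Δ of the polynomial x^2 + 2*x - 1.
Δ = 8

For a quadratic a x^2 + b x + c the discriminant is Δ = b^2 - 4ac = (2)^2 - 4*(1)*(-1) = 4 - (-4) = 8.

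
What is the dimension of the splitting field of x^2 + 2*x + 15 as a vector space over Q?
[K:Q] = 2

The discriminant of x^2 + (2)*x + (15) is b^2 - 4c = 4 - (60) = -56. Since -56 is not a perfect square in Q, the polynomial is irreducible over Q. Its two roots generate a degree-2 extension, so [K:Q] = 2.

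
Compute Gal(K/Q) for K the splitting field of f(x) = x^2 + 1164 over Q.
Gal(K/Q) = Z/2Z (cyclic of order 2)

x^2 + 1164 is irreducible over Q since -1164 is not a rational square. The splitting field Q(sqrt(-1164)) has degree 2 over Q, and its unique nontrivial automorphism is sqrt(-1164) ↦ -sqrt(-1164). Hence Gal(Q(sqrt(-1164))/Q) = Z/2Z.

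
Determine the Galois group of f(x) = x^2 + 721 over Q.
Gal(K/Q) = Z/2Z (cyclic of order 2)

x^2 + 721 is irreducible over Q since -721 is not a rational square. The splitting field Q(sqrt(-721)) has degree 2 over Q, and its unique nontrivial automorphism is sqrt(-721) ↦ -sqrt(-721). Hence Gal(Q(sqrt(-721))/Q) = Z/2Z.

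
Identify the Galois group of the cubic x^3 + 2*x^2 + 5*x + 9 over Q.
Gal(K/Q) = S_3 (symmetric group of order 6)

Compute the discriminant of x^3 + (2)*x^2 + (5)*x + (9): Δ = -1255. Since Δ is not a rational square, the Galois group is not contained in A_3; it must be the full S_3 (irreducibility of the cubic rules out anything smaller).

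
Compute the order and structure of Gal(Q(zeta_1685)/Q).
|Gal(Q(zeta_1685)/Q)| = phi(1685) = 1344; group ≅ (Z/1685Z)^* ≅ Z/4Z × Z/336Z

The n-th cyclotomic polynomial Φ_1685(x) is the minimal polynomial of zeta_1685 over Q and has degree phi(1685) = 1344. So Q(zeta_1685) is a degree-1344 Galois extension with Galois group (Z/1685Z)^*. By CRT, (Z/1685Z)^* ≅ (Z/5Z)^* × (Z/337Z)^*. Each prime-power unit group is (Z/5Z)^* ≅ Z/4Z; (Z/337Z)^* ≅ Z/336Z. Hence Gal(Q(zeta_1685)/Q) ≅ Z/4Z × Z/336Z.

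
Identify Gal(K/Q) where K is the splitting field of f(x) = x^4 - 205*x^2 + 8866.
Gal(K/Q) = V_4 (Klein four-group, Z/2Z × Z/2Z)

f factors as (x^2 - 143)(x^2 - 62), so the splitting field is K = Q(sqrt(143), sqrt(62)). The elements 143, 62, 8866 are all non-squares in Q, so sqrt(143) and sqrt(62) generate independent quadratic extensions. Thus [K:Q] = 4 and Gal(K/Q) is generated by the two order-2 automorphisms sqrt(143) ↦ -sqrt(143) and sqrt(62) ↦ -sqrt(62), giving V_4.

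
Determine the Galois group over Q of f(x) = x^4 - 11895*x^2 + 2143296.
Gal(K/Q) = Z/2Z (cyclic of order 2)

f factors as (x^2 - 183)(x^2 - 11712), so the splitting field is K = Q(sqrt(183), sqrt(11712)). The squarefree part of 183 is 183 and the squarefree part of 11712 is also 183, so sqrt(183) and sqrt(11712) are both rational multiples of sqrt(183). Hence Q(sqrt(183)) = Q(sqrt(11712)) = Q(sqrt(183)), and the splitting field collapses to a single degree-2 extension with Galois group Z/2Z.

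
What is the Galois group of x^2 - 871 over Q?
Gal(K/Q) = Z/2Z (cyclic of order 2)

x^2 - 871 is irreducible over Q since 871 is not a rational square. The splitting field Q(sqrt(871)) has degree 2 over Q, and its unique nontrivial automorphism is sqrt(871) ↦ -sqrt(871). Hence Gal(Q(sqrt(871))/Q) = Z/2Z.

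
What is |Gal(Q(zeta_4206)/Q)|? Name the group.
|Gal(Q(zeta_4206)/Q)| = phi(4206) = 1400; group ≅ (Z/4206Z)^* ≅ Z/2Z × Z/700Z

The n-th cyclotomic polynomial Φ_4206(x) is the minimal polynomial of zeta_4206 over Q and has degree phi(4206) = 1400. So Q(zeta_4206) is a degree-1400 Galois extension with Galois group (Z/4206Z)^*. By CRT, (Z/4206Z)^* ≅ (Z/2Z)^* × (Z/3Z)^* × (Z/701Z)^*. Each prime-power unit group is (Z/2Z)^* ≅ trivial group (order 1); (Z/3Z)^* ≅ Z/2Z; (Z/701Z)^* ≅ Z/700Z. Hence Gal(Q(zeta_4206)/Q) ≅ Z/2Z × Z/700Z.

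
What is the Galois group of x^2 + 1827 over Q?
Gal(K/Q) = Z/2Z (cyclic of order 2)

x^2 + 1827 is irreducible over Q since -1827 is not a rational square. The splitting field Q(sqrt(-1827)) has degree 2 over Q, and its unique nontrivial automorphism is sqrt(-1827) ↦ -sqrt(-1827). Hence Gal(Q(sqrt(-1827))/Q) = Z/2Z.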